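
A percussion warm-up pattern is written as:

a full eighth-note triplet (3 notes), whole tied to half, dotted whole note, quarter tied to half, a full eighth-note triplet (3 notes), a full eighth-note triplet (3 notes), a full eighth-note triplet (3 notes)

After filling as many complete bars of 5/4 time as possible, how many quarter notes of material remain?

One bar of 5/4 = 5 quarter notes.
Each duration in quarter notes: a full eighth-note triplet (3 notes) (three triplet eighths span one quarter) = 1; whole tied to half (whole + half) = 6; dotted whole note = 6; quarter tied to half (quarter + half) = 3; a full eighth-note triplet (3 notes) (three triplet eighths span one quarter) = 1; a full eighth-note triplet (3 notes) (three triplet eighths span one quarter) = 1; a full eighth-note triplet (3 notes) (three triplet eighths span one quarter) = 1.
Altogether 1 + 6 + 6 + 3 + 1 + 1 + 1 = 19.
19 ÷ 5 = 3 complete bars with 4 quarter notes remaining.

4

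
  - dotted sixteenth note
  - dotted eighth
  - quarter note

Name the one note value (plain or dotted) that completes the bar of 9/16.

thirty-second note

The bar of 9/16 = 18 thirty-second notes.
Convert each value to thirty-second notes: dotted sixteenth note = 3; dotted eighth = 6; quarter note = 8.
Total: 3 + 6 + 8 = 17.
Remaining: 18 − 17 = 1 thirty-second note, which is a thirty-second note.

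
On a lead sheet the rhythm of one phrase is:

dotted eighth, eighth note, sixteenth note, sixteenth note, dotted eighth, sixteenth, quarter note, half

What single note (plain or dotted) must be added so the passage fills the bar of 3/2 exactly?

The bar of 3/2 = 24 sixteenth notes.
In sixteenth notes: dotted eighth = 3; eighth note = 2; sixteenth note = 1; sixteenth note = 1; dotted eighth = 3; sixteenth = 1; quarter note = 4; half = 8.
Total: 3 + 2 + 1 + 1 + 3 + 1 + 4 + 8 = 23.
Remaining: 24 − 23 = 1 sixteenth note, which is a sixteenth note.

sixteenth note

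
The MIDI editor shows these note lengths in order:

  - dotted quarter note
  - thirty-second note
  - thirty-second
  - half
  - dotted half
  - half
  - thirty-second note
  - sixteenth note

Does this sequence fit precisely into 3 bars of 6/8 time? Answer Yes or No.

One bar of 6/8 = 24 thirty-second notes, so 3 bars = 72.
Each duration in thirty-second notes: dotted quarter note = 12; thirty-second note = 1; thirty-second = 1; half = 16; dotted half = 24; half = 16; thirty-second note = 1; sixteenth note = 2.
Total: 12 + 1 + 1 + 16 + 24 + 16 + 1 + 2 = 73.
73 exceeds 72, so the answer is No.

No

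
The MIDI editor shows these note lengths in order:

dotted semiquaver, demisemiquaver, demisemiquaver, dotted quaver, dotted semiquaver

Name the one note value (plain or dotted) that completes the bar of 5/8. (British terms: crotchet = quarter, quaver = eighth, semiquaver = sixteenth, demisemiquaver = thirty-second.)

The bar of 5/8 = 20 thirty-second notes.
In thirty-second notes: dotted semiquaver = 3; demisemiquaver = 1; demisemiquaver = 1; dotted quaver = 6; dotted semiquaver = 3.
Altogether 3 + 1 + 1 + 6 + 3 = 14.
Remaining: 20 − 14 = 6 thirty-second notes, which is a dotted eighth note.

dotted eighth note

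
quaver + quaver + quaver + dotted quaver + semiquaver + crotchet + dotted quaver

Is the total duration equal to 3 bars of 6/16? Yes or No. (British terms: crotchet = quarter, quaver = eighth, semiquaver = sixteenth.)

One bar of 6/16 = 6 sixteenth notes, so 3 bars = 18.
Express everything in sixteenth notes: quaver = 2; quaver = 2; quaver = 2; dotted quaver = 3; semiquaver = 1; crotchet = 4; dotted quaver = 3.
Altogether 2 + 2 + 2 + 3 + 1 + 4 + 3 = 17.
17 falls short of 18, so the answer is No.

No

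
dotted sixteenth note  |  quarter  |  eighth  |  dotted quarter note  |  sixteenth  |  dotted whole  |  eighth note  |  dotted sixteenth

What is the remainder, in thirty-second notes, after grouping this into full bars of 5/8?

4

One bar of 5/8 = 20 thirty-second notes.
Convert each value to thirty-second notes: dotted sixteenth note = 3; quarter = 8; eighth = 4; dotted quarter note = 12; sixteenth = 2; dotted whole = 48; eighth note = 4; dotted sixteenth = 3.
Sum: 3 + 8 + 4 + 12 + 2 + 48 + 4 + 3 = 84.
84 ÷ 20 = 4 complete bars with 4 thirty-second notes remaining.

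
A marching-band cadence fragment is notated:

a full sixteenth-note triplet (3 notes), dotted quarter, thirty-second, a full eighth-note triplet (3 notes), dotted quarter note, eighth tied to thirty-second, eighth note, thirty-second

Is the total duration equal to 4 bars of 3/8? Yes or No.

No

One bar of 3/8 = 12 thirty-second notes, so 4 bars = 48.
Express everything in thirty-second notes: a full sixteenth-note triplet (3 notes) (three triplet sixteenths span one eighth) = 4; dotted quarter = 12; thirty-second = 1; a full eighth-note triplet (3 notes) (three triplet eighths span one quarter) = 8; dotted quarter note = 12; eighth tied to thirty-second (eighth + thirty-second) = 5; eighth note = 4; thirty-second = 1.
Sum: 4 + 12 + 1 + 8 + 12 + 5 + 4 + 1 = 47.
47 falls short of 48, so the answer is No.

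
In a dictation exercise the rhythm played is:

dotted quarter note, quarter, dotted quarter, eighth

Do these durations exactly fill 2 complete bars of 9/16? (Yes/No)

One bar of 9/16 = 9 sixteenth notes, so 2 bars = 18.
In sixteenth notes: dotted quarter note = 6; quarter = 4; dotted quarter = 6; eighth = 2.
Altogether 6 + 4 + 6 + 2 = 18.
18 equals 18, so the answer is Yes.

Yes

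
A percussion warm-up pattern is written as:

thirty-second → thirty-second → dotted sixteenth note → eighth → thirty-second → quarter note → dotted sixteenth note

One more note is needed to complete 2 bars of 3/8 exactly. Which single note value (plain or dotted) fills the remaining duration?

dotted sixteenth note

2 bars of 3/8 = 24 thirty-second notes.
Working in thirty-second notes: thirty-second = 1; thirty-second = 1; dotted sixteenth note = 3; eighth = 4; thirty-second = 1; quarter note = 8; dotted sixteenth note = 3.
Adding: 1 + 1 + 3 + 4 + 1 + 8 + 3 = 21.
Remaining: 24 − 21 = 3 thirty-second notes, which is a dotted sixteenth note.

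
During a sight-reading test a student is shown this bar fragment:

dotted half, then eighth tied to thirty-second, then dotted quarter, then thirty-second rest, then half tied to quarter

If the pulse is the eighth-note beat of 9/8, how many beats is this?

One eighth-note beat = 4 thirty-second notes.
Working in thirty-second notes: dotted half = 24; eighth tied to thirty-second (eighth + thirty-second) = 5; dotted quarter = 12; thirty-second rest = 1; half tied to quarter (half + quarter) = 24.
Total: 24 + 5 + 12 + 1 + 24 = 66.
66 ÷ 4 = 16.5 beats.

16.5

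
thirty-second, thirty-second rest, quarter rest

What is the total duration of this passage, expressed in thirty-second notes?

10

Express everything in thirty-second notes: thirty-second = 1; thirty-second rest = 1; quarter rest = 8.
Altogether 1 + 1 + 8 = 10 thirty-second notes.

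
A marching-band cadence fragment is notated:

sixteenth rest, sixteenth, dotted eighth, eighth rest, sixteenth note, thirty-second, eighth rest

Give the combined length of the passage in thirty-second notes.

21

In thirty-second notes: sixteenth rest = 2; sixteenth = 2; dotted eighth = 6; eighth rest = 4; sixteenth note = 2; thirty-second = 1; eighth rest = 4.
Adding: 2 + 2 + 6 + 4 + 2 + 1 + 4 = 21 thirty-second notes.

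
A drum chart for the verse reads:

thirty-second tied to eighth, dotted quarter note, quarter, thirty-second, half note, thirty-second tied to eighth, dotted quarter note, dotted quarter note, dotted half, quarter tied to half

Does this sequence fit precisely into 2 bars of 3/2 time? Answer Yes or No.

No

One bar of 3/2 = 48 thirty-second notes, so 2 bars = 96.
In thirty-second notes: thirty-second tied to eighth (thirty-second + eighth) = 5; dotted quarter note = 12; quarter = 8; thirty-second = 1; half note = 16; thirty-second tied to eighth (thirty-second + eighth) = 5; dotted quarter note = 12; dotted quarter note = 12; dotted half = 24; quarter tied to half (quarter + half) = 24.
Sum: 5 + 12 + 8 + 1 + 16 + 5 + 12 + 12 + 24 + 24 = 119.
119 exceeds 96, so the answer is No.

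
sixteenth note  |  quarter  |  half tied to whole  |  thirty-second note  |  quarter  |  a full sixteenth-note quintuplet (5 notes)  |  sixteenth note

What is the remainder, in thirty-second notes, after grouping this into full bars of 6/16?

One bar of 6/16 = 12 thirty-second notes.
In thirty-second notes: sixteenth note = 2; quarter = 8; half tied to whole (half + whole) = 48; thirty-second note = 1; quarter = 8; a full sixteenth-note quintuplet (5 notes) (five quintuplet sixteenths span one quarter) = 8; sixteenth note = 2.
Adding: 2 + 8 + 48 + 1 + 8 + 8 + 2 = 77.
77 ÷ 12 = 6 complete bars with 5 thirty-second notes remaining.

5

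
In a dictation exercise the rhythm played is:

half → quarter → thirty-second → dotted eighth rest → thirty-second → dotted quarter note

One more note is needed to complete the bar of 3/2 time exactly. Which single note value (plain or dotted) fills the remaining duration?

eighth note

The bar of 3/2 = 48 thirty-second notes.
Working in thirty-second notes: half = 16; quarter = 8; thirty-second = 1; dotted eighth rest = 6; thirty-second = 1; dotted quarter note = 12.
Sum: 16 + 8 + 1 + 6 + 1 + 12 = 44.
Remaining: 48 − 44 = 4 thirty-second notes, which is a eighth note.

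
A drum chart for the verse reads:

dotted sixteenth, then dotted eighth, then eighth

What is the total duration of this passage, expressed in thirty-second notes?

13

In thirty-second notes: dotted sixteenth = 3; dotted eighth = 6; eighth = 4.
Sum: 3 + 6 + 4 = 13 thirty-second notes.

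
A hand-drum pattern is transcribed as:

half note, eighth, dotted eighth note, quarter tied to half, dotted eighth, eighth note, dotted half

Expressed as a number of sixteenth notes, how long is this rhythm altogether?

42

Convert each value to sixteenth notes: half note = 8; eighth = 2; dotted eighth note = 3; quarter tied to half (quarter + half) = 12; dotted eighth = 3; eighth note = 2; dotted half = 12.
Altogether 8 + 2 + 3 + 12 + 3 + 2 + 12 = 42 sixteenth notes.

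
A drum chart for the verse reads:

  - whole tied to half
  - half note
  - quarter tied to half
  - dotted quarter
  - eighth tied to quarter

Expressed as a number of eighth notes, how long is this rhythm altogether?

28

In eighth notes: whole tied to half (whole + half) = 12; half note = 4; quarter tied to half (quarter + half) = 6; dotted quarter = 3; eighth tied to quarter (eighth + quarter) = 3.
Altogether 12 + 4 + 6 + 3 + 3 = 28 eighth notes.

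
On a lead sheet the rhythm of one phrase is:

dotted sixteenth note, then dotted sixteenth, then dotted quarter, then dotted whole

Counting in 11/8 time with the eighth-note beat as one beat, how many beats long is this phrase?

16.5

One eighth-note beat = 4 thirty-second notes.
Each duration in thirty-second notes: dotted sixteenth note = 3; dotted sixteenth = 3; dotted quarter = 12; dotted whole = 48.
Altogether 3 + 3 + 12 + 48 = 66.
66 ÷ 4 = 16.5 beats.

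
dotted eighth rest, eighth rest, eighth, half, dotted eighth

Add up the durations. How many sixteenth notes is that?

18

Each duration in sixteenth notes: dotted eighth rest = 3; eighth rest = 2; eighth = 2; half = 8; dotted eighth = 3.
Altogether 3 + 2 + 2 + 8 + 3 = 18 sixteenth notes.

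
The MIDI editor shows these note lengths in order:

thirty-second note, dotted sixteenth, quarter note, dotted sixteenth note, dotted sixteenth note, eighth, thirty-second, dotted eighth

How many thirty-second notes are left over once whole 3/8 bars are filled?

One bar of 3/8 = 12 thirty-second notes.
In thirty-second notes: thirty-second note = 1; dotted sixteenth = 3; quarter note = 8; dotted sixteenth note = 3; dotted sixteenth note = 3; eighth = 4; thirty-second = 1; dotted eighth = 6.
Altogether 1 + 3 + 8 + 3 + 3 + 4 + 1 + 6 = 29.
29 ÷ 12 = 2 complete bars with 5 thirty-second notes remaining.

5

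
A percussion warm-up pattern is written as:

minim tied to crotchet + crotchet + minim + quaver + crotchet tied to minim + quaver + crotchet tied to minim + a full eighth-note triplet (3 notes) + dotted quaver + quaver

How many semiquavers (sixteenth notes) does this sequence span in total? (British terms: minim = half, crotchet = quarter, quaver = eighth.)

Convert each value to sixteenth notes: minim tied to crotchet (minim + crotchet) = 12; crotchet = 4; minim = 8; quaver = 2; crotchet tied to minim (crotchet + minim) = 12; quaver = 2; crotchet tied to minim (crotchet + minim) = 12; a full eighth-note triplet (3 notes) (three triplet eighths span one quarter) = 4; dotted quaver = 3; quaver = 2.
Sum: 12 + 4 + 8 + 2 + 12 + 2 + 12 + 4 + 3 + 2 = 61 sixteenth notes.

61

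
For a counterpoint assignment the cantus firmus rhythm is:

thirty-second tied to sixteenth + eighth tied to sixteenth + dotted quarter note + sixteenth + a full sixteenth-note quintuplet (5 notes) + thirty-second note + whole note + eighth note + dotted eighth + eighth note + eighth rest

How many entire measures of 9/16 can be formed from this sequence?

4

One bar of 9/16 = 18 thirty-second notes.
Working in thirty-second notes: thirty-second tied to sixteenth (thirty-second + sixteenth) = 3; eighth tied to sixteenth (eighth + sixteenth) = 6; dotted quarter note = 12; sixteenth = 2; a full sixteenth-note quintuplet (5 notes) (five quintuplet sixteenths span one quarter) = 8; thirty-second note = 1; whole note = 32; eighth note = 4; dotted eighth = 6; eighth note = 4; eighth rest = 4.
Total: 3 + 6 + 12 + 2 + 8 + 1 + 32 + 4 + 6 + 4 + 4 = 82.
82 ÷ 18 = 4 complete bars with 10 left over.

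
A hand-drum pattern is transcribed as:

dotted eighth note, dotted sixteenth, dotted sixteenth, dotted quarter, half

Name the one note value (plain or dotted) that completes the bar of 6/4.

The bar of 6/4 = 48 thirty-second notes.
Each duration in thirty-second notes: dotted eighth note = 6; dotted sixteenth = 3; dotted sixteenth = 3; dotted quarter = 12; half = 16.
Sum: 6 + 3 + 3 + 12 + 16 = 40.
Remaining: 48 − 40 = 8 thirty-second notes, which is a quarter note.

quarter note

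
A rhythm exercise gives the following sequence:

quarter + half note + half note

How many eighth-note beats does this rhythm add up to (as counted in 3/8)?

One eighth-note beat = 2 sixteenth notes.
Express everything in sixteenth notes: quarter = 4; half note = 8; half note = 8.
Total: 4 + 8 + 8 = 20.
20 ÷ 2 = 10 beats.

10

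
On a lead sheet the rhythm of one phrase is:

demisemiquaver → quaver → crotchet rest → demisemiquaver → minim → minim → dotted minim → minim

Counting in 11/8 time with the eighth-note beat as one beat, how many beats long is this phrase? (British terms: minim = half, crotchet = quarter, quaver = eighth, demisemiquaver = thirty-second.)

One eighth-note beat = 4 thirty-second notes.
Convert each value to thirty-second notes: demisemiquaver = 1; quaver = 4; crotchet rest = 8; demisemiquaver = 1; minim = 16; minim = 16; dotted minim = 24; minim = 16.
Altogether 1 + 4 + 8 + 1 + 16 + 16 + 24 + 16 = 86.
86 ÷ 4 = 21.5 beats.

21.5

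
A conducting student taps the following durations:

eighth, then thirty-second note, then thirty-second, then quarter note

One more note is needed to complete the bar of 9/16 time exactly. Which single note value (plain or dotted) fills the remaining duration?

The bar of 9/16 = 18 thirty-second notes.
Each duration in thirty-second notes: eighth = 4; thirty-second note = 1; thirty-second = 1; quarter note = 8.
Adding: 4 + 1 + 1 + 8 = 14.
Remaining: 18 − 14 = 4 thirty-second notes, which is a eighth note.

eighth note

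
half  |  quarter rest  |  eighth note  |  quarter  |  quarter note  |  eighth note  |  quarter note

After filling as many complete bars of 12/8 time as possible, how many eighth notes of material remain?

2

One bar of 12/8 = 12 eighth notes.
Working in eighth notes: half = 4; quarter rest = 2; eighth note = 1; quarter = 2; quarter note = 2; eighth note = 1; quarter note = 2.
Altogether 4 + 2 + 1 + 2 + 2 + 1 + 2 = 14.
14 ÷ 12 = 1 complete bar with 2 eighth notes remaining.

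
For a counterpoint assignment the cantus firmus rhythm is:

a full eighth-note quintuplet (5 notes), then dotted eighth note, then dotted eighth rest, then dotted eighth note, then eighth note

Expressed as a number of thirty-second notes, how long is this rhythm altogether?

38

Express everything in thirty-second notes: a full eighth-note quintuplet (5 notes) (five quintuplet eighths span one half) = 16; dotted eighth note = 6; dotted eighth rest = 6; dotted eighth note = 6; eighth note = 4.
Total: 16 + 6 + 6 + 6 + 4 = 38 thirty-second notes.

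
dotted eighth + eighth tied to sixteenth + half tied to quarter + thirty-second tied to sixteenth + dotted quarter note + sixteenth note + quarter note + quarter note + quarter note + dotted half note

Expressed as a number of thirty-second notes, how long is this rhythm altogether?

Working in thirty-second notes: dotted eighth = 6; eighth tied to sixteenth (eighth + sixteenth) = 6; half tied to quarter (half + quarter) = 24; thirty-second tied to sixteenth (thirty-second + sixteenth) = 3; dotted quarter note = 12; sixteenth note = 2; quarter note = 8; quarter note = 8; quarter note = 8; dotted half note = 24.
Adding: 6 + 6 + 24 + 3 + 12 + 2 + 8 + 8 + 8 + 24 = 101 thirty-second notes.

101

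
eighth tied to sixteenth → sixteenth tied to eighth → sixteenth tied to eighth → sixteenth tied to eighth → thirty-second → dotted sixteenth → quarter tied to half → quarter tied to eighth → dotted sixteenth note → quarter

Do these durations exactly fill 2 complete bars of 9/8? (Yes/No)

No

One bar of 9/8 = 36 thirty-second notes, so 2 bars = 72.
Convert each value to thirty-second notes: eighth tied to sixteenth (eighth + sixteenth) = 6; sixteenth tied to eighth (sixteenth + eighth) = 6; sixteenth tied to eighth (sixteenth + eighth) = 6; sixteenth tied to eighth (sixteenth + eighth) = 6; thirty-second = 1; dotted sixteenth = 3; quarter tied to half (quarter + half) = 24; quarter tied to eighth (quarter + eighth) = 12; dotted sixteenth note = 3; quarter = 8.
Altogether 6 + 6 + 6 + 6 + 1 + 3 + 24 + 12 + 3 + 8 = 75.
75 exceeds 72, so the answer is No.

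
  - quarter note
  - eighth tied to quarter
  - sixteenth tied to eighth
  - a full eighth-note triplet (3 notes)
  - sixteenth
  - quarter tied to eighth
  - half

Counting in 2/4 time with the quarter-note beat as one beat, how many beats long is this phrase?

8

One quarter-note beat = 4 sixteenth notes.
Working in sixteenth notes: quarter note = 4; eighth tied to quarter (eighth + quarter) = 6; sixteenth tied to eighth (sixteenth + eighth) = 3; a full eighth-note triplet (3 notes) (three triplet eighths span one quarter) = 4; sixteenth = 1; quarter tied to eighth (quarter + eighth) = 6; half = 8.
Altogether 4 + 6 + 3 + 4 + 1 + 6 + 8 = 32.
32 ÷ 4 = 8 beats.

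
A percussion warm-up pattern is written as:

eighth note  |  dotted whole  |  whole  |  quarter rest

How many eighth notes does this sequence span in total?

Working in eighth notes: eighth note = 1; dotted whole = 12; whole = 8; quarter rest = 2.
Sum: 1 + 12 + 8 + 2 = 23 eighth notes.

23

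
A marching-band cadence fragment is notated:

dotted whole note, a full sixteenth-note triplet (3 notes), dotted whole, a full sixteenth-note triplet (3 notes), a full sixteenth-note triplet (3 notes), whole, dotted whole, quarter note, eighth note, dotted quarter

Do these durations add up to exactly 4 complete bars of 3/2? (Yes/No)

No

One bar of 3/2 = 12 eighth notes, so 4 bars = 48.
In eighth notes: dotted whole note = 12; a full sixteenth-note triplet (3 notes) (three triplet sixteenths span one eighth) = 1; dotted whole = 12; a full sixteenth-note triplet (3 notes) (three triplet sixteenths span one eighth) = 1; a full sixteenth-note triplet (3 notes) (three triplet sixteenths span one eighth) = 1; whole = 8; dotted whole = 12; quarter note = 2; eighth note = 1; dotted quarter = 3.
Adding: 12 + 1 + 12 + 1 + 1 + 8 + 12 + 2 + 1 + 3 = 53.
53 exceeds 48, so the answer is No.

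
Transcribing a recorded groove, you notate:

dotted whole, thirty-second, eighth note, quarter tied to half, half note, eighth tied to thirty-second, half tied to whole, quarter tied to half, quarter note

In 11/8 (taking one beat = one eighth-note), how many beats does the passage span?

One eighth-note beat = 4 thirty-second notes.
Convert each value to thirty-second notes: dotted whole = 48; thirty-second = 1; eighth note = 4; quarter tied to half (quarter + half) = 24; half note = 16; eighth tied to thirty-second (eighth + thirty-second) = 5; half tied to whole (half + whole) = 48; quarter tied to half (quarter + half) = 24; quarter note = 8.
Adding: 48 + 1 + 4 + 24 + 16 + 5 + 48 + 24 + 8 = 178.
178 ÷ 4 = 44.5 beats.

44.5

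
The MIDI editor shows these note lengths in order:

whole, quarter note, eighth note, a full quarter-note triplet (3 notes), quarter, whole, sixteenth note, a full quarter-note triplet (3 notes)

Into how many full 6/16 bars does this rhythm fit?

9

One bar of 6/16 = 6 sixteenth notes.
Each duration in sixteenth notes: whole = 16; quarter note = 4; eighth note = 2; a full quarter-note triplet (3 notes) (three triplet quarters span one half) = 8; quarter = 4; whole = 16; sixteenth note = 1; a full quarter-note triplet (3 notes) (three triplet quarters span one half) = 8.
Sum: 16 + 4 + 2 + 8 + 4 + 16 + 1 + 8 = 59.
59 ÷ 6 = 9 complete bars with 5 left over.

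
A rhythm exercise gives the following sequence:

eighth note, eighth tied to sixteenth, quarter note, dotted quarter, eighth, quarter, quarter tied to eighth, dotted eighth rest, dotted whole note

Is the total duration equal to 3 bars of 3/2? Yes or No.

One bar of 3/2 = 24 sixteenth notes, so 3 bars = 72.
Convert each value to sixteenth notes: eighth note = 2; eighth tied to sixteenth (eighth + sixteenth) = 3; quarter note = 4; dotted quarter = 6; eighth = 2; quarter = 4; quarter tied to eighth (quarter + eighth) = 6; dotted eighth rest = 3; dotted whole note = 24.
Adding: 2 + 3 + 4 + 6 + 2 + 4 + 6 + 3 + 24 = 54.
54 falls short of 72, so the answer is No.

No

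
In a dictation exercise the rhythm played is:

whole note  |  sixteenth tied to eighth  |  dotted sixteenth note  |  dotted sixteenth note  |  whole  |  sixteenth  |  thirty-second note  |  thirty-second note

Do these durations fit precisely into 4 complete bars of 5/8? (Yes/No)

Yes

One bar of 5/8 = 20 thirty-second notes, so 4 bars = 80.
Working in thirty-second notes: whole note = 32; sixteenth tied to eighth (sixteenth + eighth) = 6; dotted sixteenth note = 3; dotted sixteenth note = 3; whole = 32; sixteenth = 2; thirty-second note = 1; thirty-second note = 1.
Adding: 32 + 6 + 3 + 3 + 32 + 2 + 1 + 1 = 80.
80 equals 80, so the answer is Yes.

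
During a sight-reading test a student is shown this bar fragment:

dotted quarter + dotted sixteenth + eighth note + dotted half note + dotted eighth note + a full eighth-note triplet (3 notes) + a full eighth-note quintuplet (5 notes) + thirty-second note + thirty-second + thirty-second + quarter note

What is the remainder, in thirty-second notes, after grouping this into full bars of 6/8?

One bar of 6/8 = 24 thirty-second notes.
Convert each value to thirty-second notes: dotted quarter = 12; dotted sixteenth = 3; eighth note = 4; dotted half note = 24; dotted eighth note = 6; a full eighth-note triplet (3 notes) (three triplet eighths span one quarter) = 8; a full eighth-note quintuplet (5 notes) (five quintuplet eighths span one half) = 16; thirty-second note = 1; thirty-second = 1; thirty-second = 1; quarter note = 8.
Adding: 12 + 3 + 4 + 24 + 6 + 8 + 16 + 1 + 1 + 1 + 8 = 84.
84 ÷ 24 = 3 complete bars with 12 thirty-second notes remaining.

12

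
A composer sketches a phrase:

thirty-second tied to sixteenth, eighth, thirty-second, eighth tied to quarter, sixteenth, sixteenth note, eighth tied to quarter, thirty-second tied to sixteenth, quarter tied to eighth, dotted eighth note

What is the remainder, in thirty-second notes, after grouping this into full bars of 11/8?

13

One bar of 11/8 = 44 thirty-second notes.
Each duration in thirty-second notes: thirty-second tied to sixteenth (thirty-second + sixteenth) = 3; eighth = 4; thirty-second = 1; eighth tied to quarter (eighth + quarter) = 12; sixteenth = 2; sixteenth note = 2; eighth tied to quarter (eighth + quarter) = 12; thirty-second tied to sixteenth (thirty-second + sixteenth) = 3; quarter tied to eighth (quarter + eighth) = 12; dotted eighth note = 6.
Altogether 3 + 4 + 1 + 12 + 2 + 2 + 12 + 3 + 12 + 6 = 57.
57 ÷ 44 = 1 complete bar with 13 thirty-second notes remaining.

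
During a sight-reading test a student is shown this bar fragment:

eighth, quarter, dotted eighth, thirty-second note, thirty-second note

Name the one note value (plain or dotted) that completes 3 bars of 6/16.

3 bars of 6/16 = 36 thirty-second notes.
Each duration in thirty-second notes: eighth = 4; quarter = 8; dotted eighth = 6; thirty-second note = 1; thirty-second note = 1.
Sum: 4 + 8 + 6 + 1 + 1 = 20.
Remaining: 36 − 20 = 16 thirty-second notes, which is a half note.

half note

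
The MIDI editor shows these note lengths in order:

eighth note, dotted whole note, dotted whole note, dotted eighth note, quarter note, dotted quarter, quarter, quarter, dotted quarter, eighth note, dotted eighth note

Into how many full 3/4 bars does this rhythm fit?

One bar of 3/4 = 12 sixteenth notes.
In sixteenth notes: eighth note = 2; dotted whole note = 24; dotted whole note = 24; dotted eighth note = 3; quarter note = 4; dotted quarter = 6; quarter = 4; quarter = 4; dotted quarter = 6; eighth note = 2; dotted eighth note = 3.
Adding: 2 + 24 + 24 + 3 + 4 + 6 + 4 + 4 + 6 + 2 + 3 = 82.
82 ÷ 12 = 6 complete bars with 10 left over.

6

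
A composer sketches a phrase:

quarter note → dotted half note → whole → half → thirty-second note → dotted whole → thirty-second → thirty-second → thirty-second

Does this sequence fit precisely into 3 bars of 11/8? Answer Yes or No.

Yes

One bar of 11/8 = 44 thirty-second notes, so 3 bars = 132.
Working in thirty-second notes: quarter note = 8; dotted half note = 24; whole = 32; half = 16; thirty-second note = 1; dotted whole = 48; thirty-second = 1; thirty-second = 1; thirty-second = 1.
Adding: 8 + 24 + 32 + 16 + 1 + 48 + 1 + 1 + 1 = 132.
132 equals 132, so the answer is Yes.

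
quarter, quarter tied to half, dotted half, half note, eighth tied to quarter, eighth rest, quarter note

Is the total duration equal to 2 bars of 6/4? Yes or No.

One bar of 6/4 = 12 eighth notes, so 2 bars = 24.
Each duration in eighth notes: quarter = 2; quarter tied to half (quarter + half) = 6; dotted half = 6; half note = 4; eighth tied to quarter (eighth + quarter) = 3; eighth rest = 1; quarter note = 2.
Altogether 2 + 6 + 6 + 4 + 3 + 1 + 2 = 24.
24 equals 24, so the answer is Yes.

Yes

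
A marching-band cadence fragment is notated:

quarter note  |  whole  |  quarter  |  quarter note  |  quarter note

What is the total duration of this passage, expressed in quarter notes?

In quarter notes: quarter note = 1; whole = 4; quarter = 1; quarter note = 1; quarter note = 1.
Sum: 1 + 4 + 1 + 1 + 1 = 8 quarter notes.

8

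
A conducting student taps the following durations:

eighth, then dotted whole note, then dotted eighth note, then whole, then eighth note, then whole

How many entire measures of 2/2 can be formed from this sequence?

One bar of 2/2 = 16 sixteenth notes.
Working in sixteenth notes: eighth = 2; dotted whole note = 24; dotted eighth note = 3; whole = 16; eighth note = 2; whole = 16.
Altogether 2 + 24 + 3 + 16 + 2 + 16 = 63.
63 ÷ 16 = 3 complete bars with 15 left over.

3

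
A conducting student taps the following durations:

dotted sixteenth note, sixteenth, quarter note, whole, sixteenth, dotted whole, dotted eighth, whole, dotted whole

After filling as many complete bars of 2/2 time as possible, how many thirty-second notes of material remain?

21

One bar of 2/2 = 32 thirty-second notes.
Express everything in thirty-second notes: dotted sixteenth note = 3; sixteenth = 2; quarter note = 8; whole = 32; sixteenth = 2; dotted whole = 48; dotted eighth = 6; whole = 32; dotted whole = 48.
Total: 3 + 2 + 8 + 32 + 2 + 48 + 6 + 32 + 48 = 181.
181 ÷ 32 = 5 complete bars with 21 thirty-second notes remaining.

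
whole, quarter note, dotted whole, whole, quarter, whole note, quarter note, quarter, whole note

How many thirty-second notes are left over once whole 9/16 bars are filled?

10

One bar of 9/16 = 9 sixteenth notes.
Convert each value to sixteenth notes: whole = 16; quarter note = 4; dotted whole = 24; whole = 16; quarter = 4; whole note = 16; quarter note = 4; quarter = 4; whole note = 16.
Total: 16 + 4 + 24 + 16 + 4 + 16 + 4 + 4 + 16 = 104.
104 ÷ 9 = 11 complete bars with 5 sixteenth notes remaining = 10 thirty-second notes.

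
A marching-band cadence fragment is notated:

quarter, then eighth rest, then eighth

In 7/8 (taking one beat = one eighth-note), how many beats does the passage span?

4

One eighth-note beat = 2 sixteenth notes.
Each duration in sixteenth notes: quarter = 4; eighth rest = 2; eighth = 2.
Adding: 4 + 2 + 2 = 8.
8 ÷ 2 = 4 beats.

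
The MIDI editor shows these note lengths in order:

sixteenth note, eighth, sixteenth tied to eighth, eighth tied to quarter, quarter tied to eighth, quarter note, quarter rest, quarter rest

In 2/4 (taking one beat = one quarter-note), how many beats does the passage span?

One quarter-note beat = 4 sixteenth notes.
Working in sixteenth notes: sixteenth note = 1; eighth = 2; sixteenth tied to eighth (sixteenth + eighth) = 3; eighth tied to quarter (eighth + quarter) = 6; quarter tied to eighth (quarter + eighth) = 6; quarter note = 4; quarter rest = 4; quarter rest = 4.
Adding: 1 + 2 + 3 + 6 + 6 + 4 + 4 + 4 = 30.
30 ÷ 4 = 7.5 beats.

7.5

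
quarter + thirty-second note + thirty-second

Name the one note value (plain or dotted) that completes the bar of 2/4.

The bar of 2/4 = 16 thirty-second notes.
In thirty-second notes: quarter = 8; thirty-second note = 1; thirty-second = 1.
Total: 8 + 1 + 1 = 10.
Remaining: 16 − 10 = 6 thirty-second notes, which is a dotted eighth note.

dotted eighth note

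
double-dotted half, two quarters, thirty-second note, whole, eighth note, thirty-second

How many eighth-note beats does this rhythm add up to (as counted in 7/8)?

One eighth-note beat = 4 thirty-second notes.
Working in thirty-second notes: double-dotted half = 28; quarter = 8; quarter = 8; thirty-second note = 1; whole = 32; eighth note = 4; thirty-second = 1.
Total: 28 + 8 + 8 + 1 + 32 + 4 + 1 = 82.
82 ÷ 4 = 20.5 beats.

20.5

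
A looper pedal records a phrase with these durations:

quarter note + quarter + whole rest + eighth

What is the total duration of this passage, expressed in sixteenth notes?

26

Express everything in sixteenth notes: quarter note = 4; quarter = 4; whole rest = 16; eighth = 2.
Adding: 4 + 4 + 16 + 2 = 26 sixteenth notes.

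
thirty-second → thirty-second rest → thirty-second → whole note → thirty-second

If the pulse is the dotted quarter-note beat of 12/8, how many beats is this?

3

One dotted quarter-note beat = 12 thirty-second notes.
Express everything in thirty-second notes: thirty-second = 1; thirty-second rest = 1; thirty-second = 1; whole note = 32; thirty-second = 1.
Total: 1 + 1 + 1 + 32 + 1 = 36.
36 ÷ 12 = 3 beats.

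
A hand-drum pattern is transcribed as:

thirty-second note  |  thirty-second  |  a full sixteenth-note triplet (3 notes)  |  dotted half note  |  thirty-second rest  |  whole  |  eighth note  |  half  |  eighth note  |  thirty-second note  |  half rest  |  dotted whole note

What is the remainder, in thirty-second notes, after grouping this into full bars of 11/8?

20

One bar of 11/8 = 44 thirty-second notes.
Each duration in thirty-second notes: thirty-second note = 1; thirty-second = 1; a full sixteenth-note triplet (3 notes) (three triplet sixteenths span one eighth) = 4; dotted half note = 24; thirty-second rest = 1; whole = 32; eighth note = 4; half = 16; eighth note = 4; thirty-second note = 1; half rest = 16; dotted whole note = 48.
Sum: 1 + 1 + 4 + 24 + 1 + 32 + 4 + 16 + 4 + 1 + 16 + 48 = 152.
152 ÷ 44 = 3 complete bars with 20 thirty-second notes remaining.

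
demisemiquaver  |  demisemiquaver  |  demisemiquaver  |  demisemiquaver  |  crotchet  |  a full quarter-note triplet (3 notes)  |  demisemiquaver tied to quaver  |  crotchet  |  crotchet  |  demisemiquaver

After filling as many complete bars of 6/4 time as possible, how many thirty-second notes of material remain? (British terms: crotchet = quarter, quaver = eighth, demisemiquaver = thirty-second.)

One bar of 6/4 = 48 thirty-second notes.
Express everything in thirty-second notes: demisemiquaver = 1; demisemiquaver = 1; demisemiquaver = 1; demisemiquaver = 1; crotchet = 8; a full quarter-note triplet (3 notes) (three triplet quarters span one half) = 16; demisemiquaver tied to quaver (demisemiquaver + quaver) = 5; crotchet = 8; crotchet = 8; demisemiquaver = 1.
Altogether 1 + 1 + 1 + 1 + 8 + 16 + 5 + 8 + 8 + 1 = 50.
50 ÷ 48 = 1 complete bar with 2 thirty-second notes remaining.

2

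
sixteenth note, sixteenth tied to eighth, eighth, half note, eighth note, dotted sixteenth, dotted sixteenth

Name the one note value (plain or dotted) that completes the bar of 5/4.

sixteenth note

The bar of 5/4 = 40 thirty-second notes.
Convert each value to thirty-second notes: sixteenth note = 2; sixteenth tied to eighth (sixteenth + eighth) = 6; eighth = 4; half note = 16; eighth note = 4; dotted sixteenth = 3; dotted sixteenth = 3.
Adding: 2 + 6 + 4 + 16 + 4 + 3 + 3 = 38.
Remaining: 40 − 38 = 2 thirty-second notes, which is a sixteenth note.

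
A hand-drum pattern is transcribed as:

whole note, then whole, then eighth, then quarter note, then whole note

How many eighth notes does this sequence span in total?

Convert each value to eighth notes: whole note = 8; whole = 8; eighth = 1; quarter note = 2; whole note = 8.
Total: 8 + 8 + 1 + 2 + 8 = 27 eighth notes.

27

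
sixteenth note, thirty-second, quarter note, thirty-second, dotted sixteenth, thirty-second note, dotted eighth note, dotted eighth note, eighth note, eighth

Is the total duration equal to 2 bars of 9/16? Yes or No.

One bar of 9/16 = 18 thirty-second notes, so 2 bars = 36.
Convert each value to thirty-second notes: sixteenth note = 2; thirty-second = 1; quarter note = 8; thirty-second = 1; dotted sixteenth = 3; thirty-second note = 1; dotted eighth note = 6; dotted eighth note = 6; eighth note = 4; eighth = 4.
Sum: 2 + 1 + 8 + 1 + 3 + 1 + 6 + 6 + 4 + 4 = 36.
36 equals 36, so the answer is Yes.

Yes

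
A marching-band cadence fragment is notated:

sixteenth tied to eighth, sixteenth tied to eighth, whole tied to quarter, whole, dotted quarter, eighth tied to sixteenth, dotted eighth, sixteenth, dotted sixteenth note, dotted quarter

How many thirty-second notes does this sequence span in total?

125

Each duration in thirty-second notes: sixteenth tied to eighth (sixteenth + eighth) = 6; sixteenth tied to eighth (sixteenth + eighth) = 6; whole tied to quarter (whole + quarter) = 40; whole = 32; dotted quarter = 12; eighth tied to sixteenth (eighth + sixteenth) = 6; dotted eighth = 6; sixteenth = 2; dotted sixteenth note = 3; dotted quarter = 12.
Sum: 6 + 6 + 40 + 32 + 12 + 6 + 6 + 2 + 3 + 12 = 125 thirty-second notes.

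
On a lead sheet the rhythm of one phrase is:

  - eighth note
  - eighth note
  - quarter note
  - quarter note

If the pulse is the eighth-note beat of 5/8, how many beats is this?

One eighth-note beat = 2 sixteenth notes.
Working in sixteenth notes: eighth note = 2; eighth note = 2; quarter note = 4; quarter note = 4.
Total: 2 + 2 + 4 + 4 = 12.
12 ÷ 2 = 6 beats.

6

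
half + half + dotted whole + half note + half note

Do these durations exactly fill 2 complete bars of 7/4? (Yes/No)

Yes

One bar of 7/4 = 7 quarter notes, so 2 bars = 14.
Working in quarter notes: half = 2; half = 2; dotted whole = 6; half note = 2; half note = 2.
Adding: 2 + 2 + 6 + 2 + 2 = 14.
14 equals 14, so the answer is Yes.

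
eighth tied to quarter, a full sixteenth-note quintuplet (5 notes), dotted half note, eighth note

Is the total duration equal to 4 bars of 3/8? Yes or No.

Yes

One bar of 3/8 = 3 eighth notes, so 4 bars = 12.
In eighth notes: eighth tied to quarter (eighth + quarter) = 3; a full sixteenth-note quintuplet (5 notes) (five quintuplet sixteenths span one quarter) = 2; dotted half note = 6; eighth note = 1.
Total: 3 + 2 + 6 + 1 = 12.
12 equals 12, so the answer is Yes.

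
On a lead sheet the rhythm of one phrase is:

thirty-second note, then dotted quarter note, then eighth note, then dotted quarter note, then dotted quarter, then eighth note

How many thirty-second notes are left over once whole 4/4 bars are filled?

One bar of 4/4 = 32 thirty-second notes.
Express everything in thirty-second notes: thirty-second note = 1; dotted quarter note = 12; eighth note = 4; dotted quarter note = 12; dotted quarter = 12; eighth note = 4.
Total: 1 + 12 + 4 + 12 + 12 + 4 = 45.
45 ÷ 32 = 1 complete bar with 13 thirty-second notes remaining.

13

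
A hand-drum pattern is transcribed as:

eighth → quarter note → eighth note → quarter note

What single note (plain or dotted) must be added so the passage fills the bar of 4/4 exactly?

quarter note

The bar of 4/4 = 8 eighth notes.
Working in eighth notes: eighth = 1; quarter note = 2; eighth note = 1; quarter note = 2.
Sum: 1 + 2 + 1 + 2 = 6.
Remaining: 8 − 6 = 2 eighth notes, which is a quarter note.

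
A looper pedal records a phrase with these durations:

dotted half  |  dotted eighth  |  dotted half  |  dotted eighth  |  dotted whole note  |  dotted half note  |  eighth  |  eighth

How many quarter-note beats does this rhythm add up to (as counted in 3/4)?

17.5

One quarter-note beat = 4 sixteenth notes.
Each duration in sixteenth notes: dotted half = 12; dotted eighth = 3; dotted half = 12; dotted eighth = 3; dotted whole note = 24; dotted half note = 12; eighth = 2; eighth = 2.
Adding: 12 + 3 + 12 + 3 + 24 + 12 + 2 + 2 = 70.
70 ÷ 4 = 17.5 beats.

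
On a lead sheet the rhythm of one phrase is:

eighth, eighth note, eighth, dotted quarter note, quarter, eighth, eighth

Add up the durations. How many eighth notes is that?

10

Express everything in eighth notes: eighth = 1; eighth note = 1; eighth = 1; dotted quarter note = 3; quarter = 2; eighth = 1; eighth = 1.
Total: 1 + 1 + 1 + 3 + 2 + 1 + 1 = 10 eighth notes.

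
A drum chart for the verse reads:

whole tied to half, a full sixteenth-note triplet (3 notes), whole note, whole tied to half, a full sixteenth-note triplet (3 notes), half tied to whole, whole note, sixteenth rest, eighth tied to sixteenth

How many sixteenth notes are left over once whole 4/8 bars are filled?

0

One bar of 4/8 = 8 sixteenth notes.
In sixteenth notes: whole tied to half (whole + half) = 24; a full sixteenth-note triplet (3 notes) (three triplet sixteenths span one eighth) = 2; whole note = 16; whole tied to half (whole + half) = 24; a full sixteenth-note triplet (3 notes) (three triplet sixteenths span one eighth) = 2; half tied to whole (half + whole) = 24; whole note = 16; sixteenth rest = 1; eighth tied to sixteenth (eighth + sixteenth) = 3.
Altogether 24 + 2 + 16 + 24 + 2 + 24 + 16 + 1 + 3 = 112.
112 ÷ 8 = 14 complete bars with 0 sixteenth notes remaining.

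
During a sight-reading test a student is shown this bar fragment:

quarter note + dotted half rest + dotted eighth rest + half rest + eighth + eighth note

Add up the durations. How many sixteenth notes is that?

Convert each value to sixteenth notes: quarter note = 4; dotted half rest = 12; dotted eighth rest = 3; half rest = 8; eighth = 2; eighth note = 2.
Sum: 4 + 12 + 3 + 8 + 2 + 2 = 31 sixteenth notes.

31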